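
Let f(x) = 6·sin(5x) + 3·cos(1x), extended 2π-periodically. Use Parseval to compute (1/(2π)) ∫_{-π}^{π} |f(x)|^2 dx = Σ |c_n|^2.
Σ |c_n|^2 = 45/2

Expand |f|^2 and use orthogonality of {sin(nx), cos(mx)} on [-π, π]:
  ∫_{-π}^{π} sin(nx)^2 dx = π, ∫ cos(mx)^2 dx = π, and cross terms integrate to 0.
So ∫_{-π}^{π} f(x)^2 dx = 6^2 · π + 3^2 · π = (36 + 9)π.
Divide by 2π: (36 + 9)/2 = 45/2.
By Parseval, this equals Σ |c_n|^2.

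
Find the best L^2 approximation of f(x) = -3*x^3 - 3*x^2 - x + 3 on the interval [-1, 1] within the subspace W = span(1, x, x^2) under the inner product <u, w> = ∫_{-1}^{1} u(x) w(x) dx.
g(x) = -3*x^2 - 14*x/5 + 3

The best approximation g ∈ W is the orthogonal projection of f onto W. Writing g = a_0 + a_1 x + a_2 x^2, the coefficients solve the normal equations G · a = b where
  G_{ij} = <φ_i, φ_j> and b_i = <f, φ_i>, with φ_0 = 1, φ_1 = x, φ_2 = x^2.
G =
  [2, 0, 2/3]
  [0, 2/3, 0]
  [2/3, 0, 2/5],
b = (4, -28/15, 4/5).
Solving gives a_0 = 3, a_1 = -14/5, a_2 = -3, so
  g(x) = -3*x^2 - 14*x/5 + 3.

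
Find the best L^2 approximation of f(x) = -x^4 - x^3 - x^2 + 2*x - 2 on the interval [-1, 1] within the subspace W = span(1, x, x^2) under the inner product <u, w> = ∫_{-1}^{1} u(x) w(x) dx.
g(x) = -13*x^2/7 + 7*x/5 - 67/35

The best approximation g ∈ W is the orthogonal projection of f onto W. Writing g = a_0 + a_1 x + a_2 x^2, the coefficients solve the normal equations G · a = b where
  G_{ij} = <φ_i, φ_j> and b_i = <f, φ_i>, with φ_0 = 1, φ_1 = x, φ_2 = x^2.
G =
  [2, 0, 2/3]
  [0, 2/3, 0]
  [2/3, 0, 2/5],
b = (-76/15, 14/15, -212/105).
Solving gives a_0 = -67/35, a_1 = 7/5, a_2 = -13/7, so
  g(x) = -13*x^2/7 + 7*x/5 - 67/35.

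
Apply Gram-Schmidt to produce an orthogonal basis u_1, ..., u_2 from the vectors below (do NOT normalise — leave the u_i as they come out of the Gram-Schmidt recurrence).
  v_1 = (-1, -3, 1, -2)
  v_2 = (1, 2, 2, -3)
Orthogonal basis:
  u_1 = (-1, -3, 1, -2)
  u_2 = (16/15, 11/5, 29/15, -43/15)

Apply the Gram-Schmidt recurrence
  u_1 = v_1
  u_i = v_i − Σ_{j<i} ((v_i · u_j) / (u_j · u_j)) · u_j.

Step by step this gives:
  u_1 = (-1, -3, 1, -2)
  u_2 = (16/15, 11/5, 29/15, -43/15)

Orthogonality check:
  u_2 · u_1 = 0 (should be 0)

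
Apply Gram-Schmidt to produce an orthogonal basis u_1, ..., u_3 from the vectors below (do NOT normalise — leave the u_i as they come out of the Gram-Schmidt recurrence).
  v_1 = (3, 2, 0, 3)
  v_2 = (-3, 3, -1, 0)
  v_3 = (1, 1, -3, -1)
Orthogonal basis:
  u_1 = (3, 2, 0, 3)
  u_2 = (-57/22, 36/11, -1, 9/22)
  u_3 = (484/409, 99/409, -1155/409, -550/409)

Apply the Gram-Schmidt recurrence
  u_1 = v_1
  u_i = v_i − Σ_{j<i} ((v_i · u_j) / (u_j · u_j)) · u_j.

Step by step this gives:
  u_1 = (3, 2, 0, 3)
  u_2 = (-57/22, 36/11, -1, 9/22)
  u_3 = (484/409, 99/409, -1155/409, -550/409)

Orthogonality check:
  u_2 · u_1 = 0 (should be 0)
  u_3 · u_1 = 0 (should be 0)
  u_3 · u_2 = 0 (should be 0)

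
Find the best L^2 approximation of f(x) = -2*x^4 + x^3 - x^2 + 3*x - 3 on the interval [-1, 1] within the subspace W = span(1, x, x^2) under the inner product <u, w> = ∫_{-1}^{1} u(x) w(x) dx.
g(x) = -19*x^2/7 + 18*x/5 - 99/35

The best approximation g ∈ W is the orthogonal projection of f onto W. Writing g = a_0 + a_1 x + a_2 x^2, the coefficients solve the normal equations G · a = b where
  G_{ij} = <φ_i, φ_j> and b_i = <f, φ_i>, with φ_0 = 1, φ_1 = x, φ_2 = x^2.
G =
  [2, 0, 2/3]
  [0, 2/3, 0]
  [2/3, 0, 2/5],
b = (-112/15, 12/5, -104/35).
Solving gives a_0 = -99/35, a_1 = 18/5, a_2 = -19/7, so
  g(x) = -19*x^2/7 + 18*x/5 - 99/35.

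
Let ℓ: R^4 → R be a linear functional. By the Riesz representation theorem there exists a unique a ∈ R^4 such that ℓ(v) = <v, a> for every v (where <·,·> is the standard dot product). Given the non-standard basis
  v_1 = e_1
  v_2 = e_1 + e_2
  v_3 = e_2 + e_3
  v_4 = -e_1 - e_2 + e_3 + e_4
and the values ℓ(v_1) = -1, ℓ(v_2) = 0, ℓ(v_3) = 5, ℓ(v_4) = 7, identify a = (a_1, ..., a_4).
a = (-1, 1, 4, 3)

Write a = (a_1, ..., a_4) in the standard basis. For each basis vector v_i, ℓ(v_i) = <v_i, a> is a linear equation in the a_j's. Collect the n equations into a matrix system V a = ℓ, where row i of V is v_i (expressed in the standard basis). Since V is invertible (lower-triangular with 1s on the diagonal, up to permutation), solve by back-substitution:
  V =
[[1, 0, 0, 0],
 [1, 1, 0, 0],
 [0, 1, 1, 0],
 [-1, -1, 1, 1]]
  V a = (-1, 0, 5, 7)
Solving gives a = (-1, 1, 4, 3).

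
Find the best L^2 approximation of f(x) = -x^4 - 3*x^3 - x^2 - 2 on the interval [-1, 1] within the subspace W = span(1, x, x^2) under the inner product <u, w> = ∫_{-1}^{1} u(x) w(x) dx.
g(x) = -13*x^2/7 - 9*x/5 - 67/35

The best approximation g ∈ W is the orthogonal projection of f onto W. Writing g = a_0 + a_1 x + a_2 x^2, the coefficients solve the normal equations G · a = b where
  G_{ij} = <φ_i, φ_j> and b_i = <f, φ_i>, with φ_0 = 1, φ_1 = x, φ_2 = x^2.
G =
  [2, 0, 2/3]
  [0, 2/3, 0]
  [2/3, 0, 2/5],
b = (-76/15, -6/5, -212/105).
Solving gives a_0 = -67/35, a_1 = -9/5, a_2 = -13/7, so
  g(x) = -13*x^2/7 - 9*x/5 - 67/35.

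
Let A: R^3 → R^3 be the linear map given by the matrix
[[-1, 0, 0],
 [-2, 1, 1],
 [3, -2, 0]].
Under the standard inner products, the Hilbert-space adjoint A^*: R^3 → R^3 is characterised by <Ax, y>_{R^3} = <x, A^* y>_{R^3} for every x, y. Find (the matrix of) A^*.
A^* = A^T =
[[-1, -2, 3],
 [0, 1, -2],
 [0, 1, 0]]

For real matrices with standard dot products, the defining identity <Ax, y> = <x, A^* y> gives (Ax)^T y = x^T (A^*) y, i.e. x^T A^T y = x^T (A^*) y. Since this holds for all x, y, we must have A^* = A^T. Therefore
A^* =
[[-1, -2, 3],
 [0, 1, -2],
 [0, 1, 0]].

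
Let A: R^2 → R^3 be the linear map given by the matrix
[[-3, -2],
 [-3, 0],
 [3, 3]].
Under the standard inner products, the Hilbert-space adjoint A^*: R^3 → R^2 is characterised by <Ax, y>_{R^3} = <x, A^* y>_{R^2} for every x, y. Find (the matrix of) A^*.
A^* = A^T =
[[-3, -3, 3],
 [-2, 0, 3]]

For real matrices with standard dot products, the defining identity <Ax, y> = <x, A^* y> gives (Ax)^T y = x^T (A^*) y, i.e. x^T A^T y = x^T (A^*) y. Since this holds for all x, y, we must have A^* = A^T. Therefore
A^* =
[[-3, -3, 3],
 [-2, 0, 3]].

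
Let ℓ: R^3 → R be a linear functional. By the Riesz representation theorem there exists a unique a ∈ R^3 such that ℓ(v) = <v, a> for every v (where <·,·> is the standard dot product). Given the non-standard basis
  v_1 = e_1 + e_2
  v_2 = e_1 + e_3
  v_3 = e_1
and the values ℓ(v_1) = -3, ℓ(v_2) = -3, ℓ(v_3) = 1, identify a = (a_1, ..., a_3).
a = (1, -4, -4)

Write a = (a_1, ..., a_3) in the standard basis. For each basis vector v_i, ℓ(v_i) = <v_i, a> is a linear equation in the a_j's. Collect the n equations into a matrix system V a = ℓ, where row i of V is v_i (expressed in the standard basis). Since V is invertible (lower-triangular with 1s on the diagonal, up to permutation), solve by back-substitution:
  V =
[[1, 1, 0],
 [1, 0, 1],
 [1, 0, 0]]
  V a = (-3, -3, 1)
Solving gives a = (1, -4, -4).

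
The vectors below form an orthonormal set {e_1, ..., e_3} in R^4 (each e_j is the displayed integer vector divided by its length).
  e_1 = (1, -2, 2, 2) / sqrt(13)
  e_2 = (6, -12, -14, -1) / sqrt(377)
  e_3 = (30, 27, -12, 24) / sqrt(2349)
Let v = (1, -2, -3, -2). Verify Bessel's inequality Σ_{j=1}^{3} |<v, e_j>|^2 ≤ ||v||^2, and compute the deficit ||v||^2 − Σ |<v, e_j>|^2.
Σ |<v, e_j>|^2 = 17; ||v||^2 = 18; deficit = 1

Write each e_j = u_j / sqrt(<u_j, u_j>) where u_j is the displayed integer vector. Then <v, e_j> = <v, u_j> / sqrt(<u_j, u_j>), so |<v, e_j>|^2 = <v, u_j>^2 / <u_j, u_j>.
Coefficients: <v, e_1> = -5/sqrt(13), <v, e_2> = 74/sqrt(377), <v, e_3> = -36/sqrt(2349).
Square and sum: Σ |<v, e_j>|^2 = 17.
Compute ||v||^2 = v·v = 18.
Deficit = 18 − 17 = 1 ≥ 0, confirming Bessel's inequality. (The deficit equals ||v − Σ <v,e_j> e_j||^2, the squared distance from v to span{e_j}.)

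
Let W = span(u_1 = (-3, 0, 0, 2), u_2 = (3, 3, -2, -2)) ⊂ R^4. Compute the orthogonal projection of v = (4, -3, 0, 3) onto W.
proj_W(v) = (18/13, -27/13, 18/13, -12/13)

Set up U = [u_1 | ... | u_2] ∈ R^(4×2). The projector onto W = col(U) is P = U (U^T U)^(-1) U^T.
Compute U^T U =
  [13, -13]
  [-13, 26],
and U^T v = (-6, -3).
Solve U^T U · c = U^T v for the coefficients: c = (-15/13, -9/13). The projection is proj_W(v) = U c.
Check: (v - proj_W(v)) · u_1 = 0  (should be 0).
Check: (v - proj_W(v)) · u_2 = 0  (should be 0).
Result: proj_W(v) = (18/13, -27/13, 18/13, -12/13).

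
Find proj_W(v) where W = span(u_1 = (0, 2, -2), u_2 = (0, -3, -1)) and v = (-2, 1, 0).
proj_W(v) = (0, 1, 0)

Set up U = [u_1 | ... | u_2] ∈ R^(3×2). The projector onto W = col(U) is P = U (U^T U)^(-1) U^T.
Compute U^T U =
  [8, -4]
  [-4, 10],
and U^T v = (2, -3).
Solve U^T U · c = U^T v for the coefficients: c = (1/8, -1/4). The projection is proj_W(v) = U c.
Check: (v - proj_W(v)) · u_1 = 0  (should be 0).
Check: (v - proj_W(v)) · u_2 = 0  (should be 0).
Result: proj_W(v) = (0, 1, 0).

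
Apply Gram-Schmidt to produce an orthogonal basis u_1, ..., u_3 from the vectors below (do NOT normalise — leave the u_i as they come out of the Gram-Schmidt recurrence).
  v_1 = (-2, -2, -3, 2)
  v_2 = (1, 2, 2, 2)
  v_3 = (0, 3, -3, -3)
Orthogonal basis:
  u_1 = (-2, -2, -3, 2)
  u_2 = (5/21, 26/21, 6/7, 58/21)
  u_3 = (-24/209, 753/209, -588/209, -153/209)

Apply the Gram-Schmidt recurrence
  u_1 = v_1
  u_i = v_i − Σ_{j<i} ((v_i · u_j) / (u_j · u_j)) · u_j.

Step by step this gives:
  u_1 = (-2, -2, -3, 2)
  u_2 = (5/21, 26/21, 6/7, 58/21)
  u_3 = (-24/209, 753/209, -588/209, -153/209)

Orthogonality check:
  u_2 · u_1 = 0 (should be 0)
  u_3 · u_1 = 0 (should be 0)
  u_3 · u_2 = 0 (should be 0)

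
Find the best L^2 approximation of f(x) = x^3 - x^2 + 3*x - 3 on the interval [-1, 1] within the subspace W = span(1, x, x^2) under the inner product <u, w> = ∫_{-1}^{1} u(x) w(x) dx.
g(x) = -x^2 + 18*x/5 - 3

The best approximation g ∈ W is the orthogonal projection of f onto W. Writing g = a_0 + a_1 x + a_2 x^2, the coefficients solve the normal equations G · a = b where
  G_{ij} = <φ_i, φ_j> and b_i = <f, φ_i>, with φ_0 = 1, φ_1 = x, φ_2 = x^2.
G =
  [2, 0, 2/3]
  [0, 2/3, 0]
  [2/3, 0, 2/5],
b = (-20/3, 12/5, -12/5).
Solving gives a_0 = -3, a_1 = 18/5, a_2 = -1, so
  g(x) = -x^2 + 18*x/5 - 3.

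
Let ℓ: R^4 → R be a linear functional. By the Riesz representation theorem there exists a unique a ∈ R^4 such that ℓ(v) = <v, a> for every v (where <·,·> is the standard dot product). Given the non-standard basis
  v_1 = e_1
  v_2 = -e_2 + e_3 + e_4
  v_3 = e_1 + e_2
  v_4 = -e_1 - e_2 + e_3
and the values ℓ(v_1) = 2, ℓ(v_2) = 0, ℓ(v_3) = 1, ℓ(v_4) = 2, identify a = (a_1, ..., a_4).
a = (2, -1, 3, -4)

Write a = (a_1, ..., a_4) in the standard basis. For each basis vector v_i, ℓ(v_i) = <v_i, a> is a linear equation in the a_j's. Collect the n equations into a matrix system V a = ℓ, where row i of V is v_i (expressed in the standard basis). Since V is invertible (lower-triangular with 1s on the diagonal, up to permutation), solve by back-substitution:
  V =
[[1, 0, 0, 0],
 [0, -1, 1, 1],
 [1, 1, 0, 0],
 [-1, -1, 1, 0]]
  V a = (2, 0, 1, 2)
Solving gives a = (2, -1, 3, -4).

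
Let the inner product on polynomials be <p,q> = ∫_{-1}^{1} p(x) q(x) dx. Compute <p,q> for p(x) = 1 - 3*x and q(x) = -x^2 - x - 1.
<p,q> = -2/3

Expand the product: p(x)·q(x) = 3*x^3 + 2*x^2 + 2*x - 1.
∫_{-1}^{1} of each monomial x^k gives [2/(k+1) if k even, 0 if k odd]. Integrating term-by-term (or equivalently evaluating the antiderivative F(x) = 3*x^4/4 + 2*x^3/3 + x^2 - x at the endpoints):
  F(1) − F(−1) = 17/12 − (25/12) = -2/3.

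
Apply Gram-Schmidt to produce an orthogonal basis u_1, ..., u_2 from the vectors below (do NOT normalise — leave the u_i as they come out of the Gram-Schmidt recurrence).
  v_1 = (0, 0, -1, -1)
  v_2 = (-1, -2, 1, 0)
Orthogonal basis:
  u_1 = (0, 0, -1, -1)
  u_2 = (-1, -2, 1/2, -1/2)

Apply the Gram-Schmidt recurrence
  u_1 = v_1
  u_i = v_i − Σ_{j<i} ((v_i · u_j) / (u_j · u_j)) · u_j.

Step by step this gives:
  u_1 = (0, 0, -1, -1)
  u_2 = (-1, -2, 1/2, -1/2)

Orthogonality check:
  u_2 · u_1 = 0 (should be 0)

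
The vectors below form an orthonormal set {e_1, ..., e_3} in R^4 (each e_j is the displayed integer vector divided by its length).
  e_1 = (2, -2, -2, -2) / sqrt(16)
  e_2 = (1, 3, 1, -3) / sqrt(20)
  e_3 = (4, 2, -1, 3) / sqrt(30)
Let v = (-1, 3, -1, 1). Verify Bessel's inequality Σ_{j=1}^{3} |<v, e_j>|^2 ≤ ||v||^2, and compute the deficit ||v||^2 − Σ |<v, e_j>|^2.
Σ |<v, e_j>|^2 = 6; ||v||^2 = 12; deficit = 6

Write each e_j = u_j / sqrt(<u_j, u_j>) where u_j is the displayed integer vector. Then <v, e_j> = <v, u_j> / sqrt(<u_j, u_j>), so |<v, e_j>|^2 = <v, u_j>^2 / <u_j, u_j>.
Coefficients: <v, e_1> = -8/sqrt(16), <v, e_2> = 4/sqrt(20), <v, e_3> = 6/sqrt(30).
Square and sum: Σ |<v, e_j>|^2 = 6.
Compute ||v||^2 = v·v = 12.
Deficit = 12 − 6 = 6 ≥ 0, confirming Bessel's inequality. (The deficit equals ||v − Σ <v,e_j> e_j||^2, the squared distance from v to span{e_j}.)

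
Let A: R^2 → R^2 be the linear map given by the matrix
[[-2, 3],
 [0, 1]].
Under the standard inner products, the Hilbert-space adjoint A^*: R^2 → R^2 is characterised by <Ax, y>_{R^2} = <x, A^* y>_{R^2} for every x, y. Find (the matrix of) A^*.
A^* = A^T =
[[-2, 0],
 [3, 1]]

For real matrices with standard dot products, the defining identity <Ax, y> = <x, A^* y> gives (Ax)^T y = x^T (A^*) y, i.e. x^T A^T y = x^T (A^*) y. Since this holds for all x, y, we must have A^* = A^T. Therefore
A^* =
[[-2, 0],
 [3, 1]].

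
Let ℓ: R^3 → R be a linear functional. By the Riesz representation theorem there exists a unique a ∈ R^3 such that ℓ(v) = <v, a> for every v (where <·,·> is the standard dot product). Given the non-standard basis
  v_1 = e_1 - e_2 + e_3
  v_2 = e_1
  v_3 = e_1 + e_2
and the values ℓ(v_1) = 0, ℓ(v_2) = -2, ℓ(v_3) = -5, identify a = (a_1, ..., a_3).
a = (-2, -3, -1)

Write a = (a_1, ..., a_3) in the standard basis. For each basis vector v_i, ℓ(v_i) = <v_i, a> is a linear equation in the a_j's. Collect the n equations into a matrix system V a = ℓ, where row i of V is v_i (expressed in the standard basis). Since V is invertible (lower-triangular with 1s on the diagonal, up to permutation), solve by back-substitution:
  V =
[[1, -1, 1],
 [1, 0, 0],
 [1, 1, 0]]
  V a = (0, -2, -5)
Solving gives a = (-2, -3, -1).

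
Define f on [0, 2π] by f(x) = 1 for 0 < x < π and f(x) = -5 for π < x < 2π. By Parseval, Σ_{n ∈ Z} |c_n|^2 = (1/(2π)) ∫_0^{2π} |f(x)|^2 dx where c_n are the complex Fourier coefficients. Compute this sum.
Σ |c_n|^2 = 13

Parseval equates the L^2 energy of f (normalised by 1/(2π)) with the ℓ^2 sum of its Fourier coefficients: (1/(2π)) ∫_0^{2π} |f|^2 = Σ |c_n|^2.
Compute the left side: (1/(2π)) [∫_0^π 1^2 dx + ∫_π^{2π} (-5)^2 dx] = (1/(2π)) · (1π + 25π) = (1 + 25)/2 = 13.
So Σ_{n ∈ Z} |c_n|^2 = 13.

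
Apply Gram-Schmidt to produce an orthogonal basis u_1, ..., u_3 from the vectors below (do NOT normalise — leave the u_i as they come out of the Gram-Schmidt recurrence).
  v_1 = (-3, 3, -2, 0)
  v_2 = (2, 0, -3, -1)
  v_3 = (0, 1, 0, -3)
Orthogonal basis:
  u_1 = (-3, 3, -2, 0)
  u_2 = (2, 0, -3, -1)
  u_3 = (-3/154, 13/22, 141/154, -39/14)

Apply the Gram-Schmidt recurrence
  u_1 = v_1
  u_i = v_i − Σ_{j<i} ((v_i · u_j) / (u_j · u_j)) · u_j.

Step by step this gives:
  u_1 = (-3, 3, -2, 0)
  u_2 = (2, 0, -3, -1)
  u_3 = (-3/154, 13/22, 141/154, -39/14)

Orthogonality check:
  u_2 · u_1 = 0 (should be 0)
  u_3 · u_1 = 0 (should be 0)
  u_3 · u_2 = 0 (should be 0)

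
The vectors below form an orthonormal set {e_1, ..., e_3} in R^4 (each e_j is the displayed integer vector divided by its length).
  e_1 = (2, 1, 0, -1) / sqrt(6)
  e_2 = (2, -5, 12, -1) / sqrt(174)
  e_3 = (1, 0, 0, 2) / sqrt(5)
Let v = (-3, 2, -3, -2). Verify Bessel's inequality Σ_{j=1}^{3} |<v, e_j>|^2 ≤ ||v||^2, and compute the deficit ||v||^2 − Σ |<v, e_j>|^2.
Σ |<v, e_j>|^2 = 3601/145; ||v||^2 = 26; deficit = 169/145

Write each e_j = u_j / sqrt(<u_j, u_j>) where u_j is the displayed integer vector. Then <v, e_j> = <v, u_j> / sqrt(<u_j, u_j>), so |<v, e_j>|^2 = <v, u_j>^2 / <u_j, u_j>.
Coefficients: <v, e_1> = -2/sqrt(6), <v, e_2> = -50/sqrt(174), <v, e_3> = -7/sqrt(5).
Square and sum: Σ |<v, e_j>|^2 = 3601/145.
Compute ||v||^2 = v·v = 26.
Deficit = 26 − 3601/145 = 169/145 ≥ 0, confirming Bessel's inequality. (The deficit equals ||v − Σ <v,e_j> e_j||^2, the squared distance from v to span{e_j}.)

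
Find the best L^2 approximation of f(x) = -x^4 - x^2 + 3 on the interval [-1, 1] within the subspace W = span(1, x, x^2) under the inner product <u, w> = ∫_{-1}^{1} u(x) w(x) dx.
g(x) = 108/35 - 13*x^2/7

The best approximation g ∈ W is the orthogonal projection of f onto W. Writing g = a_0 + a_1 x + a_2 x^2, the coefficients solve the normal equations G · a = b where
  G_{ij} = <φ_i, φ_j> and b_i = <f, φ_i>, with φ_0 = 1, φ_1 = x, φ_2 = x^2.
G =
  [2, 0, 2/3]
  [0, 2/3, 0]
  [2/3, 0, 2/5],
b = (74/15, 0, 46/35).
Solving gives a_0 = 108/35, a_1 = 0, a_2 = -13/7, so
  g(x) = 108/35 - 13*x^2/7.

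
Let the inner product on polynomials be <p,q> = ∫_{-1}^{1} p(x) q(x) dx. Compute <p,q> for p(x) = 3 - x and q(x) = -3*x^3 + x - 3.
<p,q> = -262/15

Expand the product: p(x)·q(x) = 3*x^4 - 9*x^3 - x^2 + 6*x - 9.
∫_{-1}^{1} of each monomial x^k gives [2/(k+1) if k even, 0 if k odd]. Integrating term-by-term (or equivalently evaluating the antiderivative F(x) = 3*x^5/5 - 9*x^4/4 - x^3/3 + 3*x^2 - 9*x at the endpoints):
  F(1) − F(−1) = -479/60 − (569/60) = -262/15.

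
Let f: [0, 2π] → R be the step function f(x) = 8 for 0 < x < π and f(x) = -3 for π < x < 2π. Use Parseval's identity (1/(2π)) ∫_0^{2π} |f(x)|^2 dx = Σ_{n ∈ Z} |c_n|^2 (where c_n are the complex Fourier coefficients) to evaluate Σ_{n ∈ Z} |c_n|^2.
Σ |c_n|^2 = 73/2

Parseval equates the L^2 energy of f (normalised by 1/(2π)) with the ℓ^2 sum of its Fourier coefficients: (1/(2π)) ∫_0^{2π} |f|^2 = Σ |c_n|^2.
Compute the left side: (1/(2π)) [∫_0^π 8^2 dx + ∫_π^{2π} (-3)^2 dx] = (1/(2π)) · (64π + 9π) = (64 + 9)/2 = 73/2.
So Σ_{n ∈ Z} |c_n|^2 = 73/2.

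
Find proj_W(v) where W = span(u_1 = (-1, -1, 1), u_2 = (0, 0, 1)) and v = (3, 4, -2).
proj_W(v) = (7/2, 7/2, -2)

Set up U = [u_1 | ... | u_2] ∈ R^(3×2). The projector onto W = col(U) is P = U (U^T U)^(-1) U^T.
Compute U^T U =
  [3, 1]
  [1, 1],
and U^T v = (-9, -2).
Solve U^T U · c = U^T v for the coefficients: c = (-7/2, 3/2). The projection is proj_W(v) = U c.
Check: (v - proj_W(v)) · u_1 = 0  (should be 0).
Check: (v - proj_W(v)) · u_2 = 0  (should be 0).
Result: proj_W(v) = (7/2, 7/2, -2).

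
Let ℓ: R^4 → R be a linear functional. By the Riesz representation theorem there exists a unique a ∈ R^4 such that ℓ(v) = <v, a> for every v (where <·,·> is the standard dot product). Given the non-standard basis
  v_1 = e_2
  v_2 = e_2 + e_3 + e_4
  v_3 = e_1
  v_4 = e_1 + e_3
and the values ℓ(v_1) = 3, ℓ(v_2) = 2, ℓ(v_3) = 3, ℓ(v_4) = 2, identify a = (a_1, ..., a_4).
a = (3, 3, -1, 0)

Write a = (a_1, ..., a_4) in the standard basis. For each basis vector v_i, ℓ(v_i) = <v_i, a> is a linear equation in the a_j's. Collect the n equations into a matrix system V a = ℓ, where row i of V is v_i (expressed in the standard basis). Since V is invertible (lower-triangular with 1s on the diagonal, up to permutation), solve by back-substitution:
  V =
[[0, 1, 0, 0],
 [0, 1, 1, 1],
 [1, 0, 0, 0],
 [1, 0, 1, 0]]
  V a = (3, 2, 3, 2)
Solving gives a = (3, 3, -1, 0).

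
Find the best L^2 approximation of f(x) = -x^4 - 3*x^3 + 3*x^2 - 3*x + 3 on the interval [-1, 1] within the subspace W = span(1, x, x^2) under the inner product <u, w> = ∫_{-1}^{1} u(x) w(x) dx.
g(x) = 15*x^2/7 - 24*x/5 + 108/35

The best approximation g ∈ W is the orthogonal projection of f onto W. Writing g = a_0 + a_1 x + a_2 x^2, the coefficients solve the normal equations G · a = b where
  G_{ij} = <φ_i, φ_j> and b_i = <f, φ_i>, with φ_0 = 1, φ_1 = x, φ_2 = x^2.
G =
  [2, 0, 2/3]
  [0, 2/3, 0]
  [2/3, 0, 2/5],
b = (38/5, -16/5, 102/35).
Solving gives a_0 = 108/35, a_1 = -24/5, a_2 = 15/7, so
  g(x) = 15*x^2/7 - 24*x/5 + 108/35.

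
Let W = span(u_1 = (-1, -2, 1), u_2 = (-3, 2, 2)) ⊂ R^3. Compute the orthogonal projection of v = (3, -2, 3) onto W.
proj_W(v) = (63/101, -242/101, -17/101)

Set up U = [u_1 | ... | u_2] ∈ R^(3×2). The projector onto W = col(U) is P = U (U^T U)^(-1) U^T.
Compute U^T U =
  [6, 1]
  [1, 17],
and U^T v = (4, -7).
Solve U^T U · c = U^T v for the coefficients: c = (75/101, -46/101). The projection is proj_W(v) = U c.
Check: (v - proj_W(v)) · u_1 = 0  (should be 0).
Check: (v - proj_W(v)) · u_2 = 0  (should be 0).
Result: proj_W(v) = (63/101, -242/101, -17/101).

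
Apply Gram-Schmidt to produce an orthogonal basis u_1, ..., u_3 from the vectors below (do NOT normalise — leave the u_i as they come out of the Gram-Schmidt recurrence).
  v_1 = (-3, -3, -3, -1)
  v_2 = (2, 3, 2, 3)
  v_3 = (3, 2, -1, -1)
Orthogonal basis:
  u_1 = (-3, -3, -3, -1)
  u_2 = (-4/7, 3/7, -4/7, 15/7)
  u_3 = (119/76, 77/76, -185/76, -33/76)

Apply the Gram-Schmidt recurrence
  u_1 = v_1
  u_i = v_i − Σ_{j<i} ((v_i · u_j) / (u_j · u_j)) · u_j.

Step by step this gives:
  u_1 = (-3, -3, -3, -1)
  u_2 = (-4/7, 3/7, -4/7, 15/7)
  u_3 = (119/76, 77/76, -185/76, -33/76)

Orthogonality check:
  u_2 · u_1 = 0 (should be 0)
  u_3 · u_1 = 0 (should be 0)
  u_3 · u_2 = 0 (should be 0)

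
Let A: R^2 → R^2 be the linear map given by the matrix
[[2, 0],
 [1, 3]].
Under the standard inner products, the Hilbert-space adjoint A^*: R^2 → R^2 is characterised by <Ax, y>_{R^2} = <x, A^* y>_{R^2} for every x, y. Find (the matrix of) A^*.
A^* = A^T =
[[2, 1],
 [0, 3]]

For real matrices with standard dot products, the defining identity <Ax, y> = <x, A^* y> gives (Ax)^T y = x^T (A^*) y, i.e. x^T A^T y = x^T (A^*) y. Since this holds for all x, y, we must have A^* = A^T. Therefore
A^* =
[[2, 1],
 [0, 3]].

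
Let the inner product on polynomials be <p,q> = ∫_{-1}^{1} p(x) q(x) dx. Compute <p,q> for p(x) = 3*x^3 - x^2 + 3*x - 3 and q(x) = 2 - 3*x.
<p,q> = -344/15

Expand the product: p(x)·q(x) = -9*x^4 + 9*x^3 - 11*x^2 + 15*x - 6.
∫_{-1}^{1} of each monomial x^k gives [2/(k+1) if k even, 0 if k odd]. Integrating term-by-term (or equivalently evaluating the antiderivative F(x) = -9*x^5/5 + 9*x^4/4 - 11*x^3/3 + 15*x^2/2 - 6*x at the endpoints):
  F(1) − F(−1) = -103/60 − (1273/60) = -344/15.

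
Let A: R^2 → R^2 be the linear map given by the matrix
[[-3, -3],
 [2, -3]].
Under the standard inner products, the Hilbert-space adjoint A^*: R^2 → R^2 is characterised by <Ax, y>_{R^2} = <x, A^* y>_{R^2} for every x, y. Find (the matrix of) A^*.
A^* = A^T =
[[-3, 2],
 [-3, -3]]

For real matrices with standard dot products, the defining identity <Ax, y> = <x, A^* y> gives (Ax)^T y = x^T (A^*) y, i.e. x^T A^T y = x^T (A^*) y. Since this holds for all x, y, we must have A^* = A^T. Therefore
A^* =
[[-3, 2],
 [-3, -3]].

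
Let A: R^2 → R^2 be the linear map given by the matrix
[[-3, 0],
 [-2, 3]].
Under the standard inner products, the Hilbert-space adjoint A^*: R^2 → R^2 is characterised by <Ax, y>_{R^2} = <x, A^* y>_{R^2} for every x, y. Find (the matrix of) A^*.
A^* = A^T =
[[-3, -2],
 [0, 3]]

For real matrices with standard dot products, the defining identity <Ax, y> = <x, A^* y> gives (Ax)^T y = x^T (A^*) y, i.e. x^T A^T y = x^T (A^*) y. Since this holds for all x, y, we must have A^* = A^T. Therefore
A^* =
[[-3, -2],
 [0, 3]].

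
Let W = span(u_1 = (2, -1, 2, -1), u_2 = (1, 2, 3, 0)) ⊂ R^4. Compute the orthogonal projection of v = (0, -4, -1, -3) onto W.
proj_W(v) = (33/26, -4, -37/26, -17/13)

Set up U = [u_1 | ... | u_2] ∈ R^(4×2). The projector onto W = col(U) is P = U (U^T U)^(-1) U^T.
Compute U^T U =
  [10, 6]
  [6, 14],
and U^T v = (5, -11).
Solve U^T U · c = U^T v for the coefficients: c = (17/13, -35/26). The projection is proj_W(v) = U c.
Check: (v - proj_W(v)) · u_1 = 0  (should be 0).
Check: (v - proj_W(v)) · u_2 = 0  (should be 0).
Result: proj_W(v) = (33/26, -4, -37/26, -17/13).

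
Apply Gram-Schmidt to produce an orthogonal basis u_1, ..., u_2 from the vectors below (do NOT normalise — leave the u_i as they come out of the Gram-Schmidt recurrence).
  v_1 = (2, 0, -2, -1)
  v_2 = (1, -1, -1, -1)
Orthogonal basis:
  u_1 = (2, 0, -2, -1)
  u_2 = (-1/9, -1, 1/9, -4/9)

Apply the Gram-Schmidt recurrence
  u_1 = v_1
  u_i = v_i − Σ_{j<i} ((v_i · u_j) / (u_j · u_j)) · u_j.

Step by step this gives:
  u_1 = (2, 0, -2, -1)
  u_2 = (-1/9, -1, 1/9, -4/9)

Orthogonality check:
  u_2 · u_1 = 0 (should be 0)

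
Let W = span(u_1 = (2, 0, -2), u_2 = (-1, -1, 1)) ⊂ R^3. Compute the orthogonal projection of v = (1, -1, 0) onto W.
proj_W(v) = (1/2, -1, -1/2)

Set up U = [u_1 | ... | u_2] ∈ R^(3×2). The projector onto W = col(U) is P = U (U^T U)^(-1) U^T.
Compute U^T U =
  [8, -4]
  [-4, 3],
and U^T v = (2, 0).
Solve U^T U · c = U^T v for the coefficients: c = (3/4, 1). The projection is proj_W(v) = U c.
Check: (v - proj_W(v)) · u_1 = 0  (should be 0).
Check: (v - proj_W(v)) · u_2 = 0  (should be 0).
Result: proj_W(v) = (1/2, -1, -1/2).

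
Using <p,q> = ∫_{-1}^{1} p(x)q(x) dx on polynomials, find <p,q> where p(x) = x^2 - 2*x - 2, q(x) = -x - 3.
<p,q> = 34/3

Expand the product: p(x)·q(x) = -x^3 - x^2 + 8*x + 6.
∫_{-1}^{1} of each monomial x^k gives [2/(k+1) if k even, 0 if k odd]. Integrating term-by-term (or equivalently evaluating the antiderivative F(x) = -x^4/4 - x^3/3 + 4*x^2 + 6*x at the endpoints):
  F(1) − F(−1) = 113/12 − (-23/12) = 34/3.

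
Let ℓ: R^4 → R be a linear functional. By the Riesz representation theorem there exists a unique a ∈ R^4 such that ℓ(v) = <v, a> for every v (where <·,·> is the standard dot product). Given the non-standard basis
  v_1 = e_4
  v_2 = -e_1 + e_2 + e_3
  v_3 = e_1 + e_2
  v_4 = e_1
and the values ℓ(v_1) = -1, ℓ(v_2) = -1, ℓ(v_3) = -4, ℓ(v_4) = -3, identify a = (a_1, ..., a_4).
a = (-3, -1, -3, -1)

Write a = (a_1, ..., a_4) in the standard basis. For each basis vector v_i, ℓ(v_i) = <v_i, a> is a linear equation in the a_j's. Collect the n equations into a matrix system V a = ℓ, where row i of V is v_i (expressed in the standard basis). Since V is invertible (lower-triangular with 1s on the diagonal, up to permutation), solve by back-substitution:
  V =
[[0, 0, 0, 1],
 [-1, 1, 1, 0],
 [1, 1, 0, 0],
 [1, 0, 0, 0]]
  V a = (-1, -1, -4, -3)
Solving gives a = (-3, -1, -3, -1).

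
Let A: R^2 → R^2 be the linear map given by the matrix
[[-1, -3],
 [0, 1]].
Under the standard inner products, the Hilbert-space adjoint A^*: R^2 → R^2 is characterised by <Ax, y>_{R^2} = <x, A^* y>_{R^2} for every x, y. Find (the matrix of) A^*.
A^* = A^T =
[[-1, 0],
 [-3, 1]]

For real matrices with standard dot products, the defining identity <Ax, y> = <x, A^* y> gives (Ax)^T y = x^T (A^*) y, i.e. x^T A^T y = x^T (A^*) y. Since this holds for all x, y, we must have A^* = A^T. Therefore
A^* =
[[-1, 0],
 [-3, 1]].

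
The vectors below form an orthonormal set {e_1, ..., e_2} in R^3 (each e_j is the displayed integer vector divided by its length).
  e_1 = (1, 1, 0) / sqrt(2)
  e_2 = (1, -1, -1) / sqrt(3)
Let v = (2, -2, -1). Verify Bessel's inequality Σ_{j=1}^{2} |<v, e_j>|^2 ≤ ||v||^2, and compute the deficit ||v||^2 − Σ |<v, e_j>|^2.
Σ |<v, e_j>|^2 = 25/3; ||v||^2 = 9; deficit = 2/3

Write each e_j = u_j / sqrt(<u_j, u_j>) where u_j is the displayed integer vector. Then <v, e_j> = <v, u_j> / sqrt(<u_j, u_j>), so |<v, e_j>|^2 = <v, u_j>^2 / <u_j, u_j>.
Coefficients: <v, e_1> = 0/sqrt(2), <v, e_2> = 5/sqrt(3).
Square and sum: Σ |<v, e_j>|^2 = 25/3.
Compute ||v||^2 = v·v = 9.
Deficit = 9 − 25/3 = 2/3 ≥ 0, confirming Bessel's inequality. (The deficit equals ||v − Σ <v,e_j> e_j||^2, the squared distance from v to span{e_j}.)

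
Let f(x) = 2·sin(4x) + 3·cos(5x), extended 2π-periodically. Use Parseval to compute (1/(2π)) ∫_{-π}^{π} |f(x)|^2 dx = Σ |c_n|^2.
Σ |c_n|^2 = 13/2

Expand |f|^2 and use orthogonality of {sin(nx), cos(mx)} on [-π, π]:
  ∫_{-π}^{π} sin(nx)^2 dx = π, ∫ cos(mx)^2 dx = π, and cross terms integrate to 0.
So ∫_{-π}^{π} f(x)^2 dx = 2^2 · π + 3^2 · π = (4 + 9)π.
Divide by 2π: (4 + 9)/2 = 13/2.
By Parseval, this equals Σ |c_n|^2.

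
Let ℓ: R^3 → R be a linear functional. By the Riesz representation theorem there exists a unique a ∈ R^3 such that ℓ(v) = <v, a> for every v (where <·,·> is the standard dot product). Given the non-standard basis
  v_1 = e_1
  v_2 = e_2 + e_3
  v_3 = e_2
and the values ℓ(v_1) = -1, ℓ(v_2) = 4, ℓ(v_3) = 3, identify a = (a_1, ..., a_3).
a = (-1, 3, 1)

Write a = (a_1, ..., a_3) in the standard basis. For each basis vector v_i, ℓ(v_i) = <v_i, a> is a linear equation in the a_j's. Collect the n equations into a matrix system V a = ℓ, where row i of V is v_i (expressed in the standard basis). Since V is invertible (lower-triangular with 1s on the diagonal, up to permutation), solve by back-substitution:
  V =
[[1, 0, 0],
 [0, 1, 1],
 [0, 1, 0]]
  V a = (-1, 4, 3)
Solving gives a = (-1, 3, 1).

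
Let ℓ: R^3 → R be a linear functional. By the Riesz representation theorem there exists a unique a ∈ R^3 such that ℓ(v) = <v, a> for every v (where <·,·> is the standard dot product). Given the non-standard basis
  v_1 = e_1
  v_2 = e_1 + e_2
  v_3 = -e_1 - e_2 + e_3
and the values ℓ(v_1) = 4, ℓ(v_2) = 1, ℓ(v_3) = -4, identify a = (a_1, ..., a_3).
a = (4, -3, -3)

Write a = (a_1, ..., a_3) in the standard basis. For each basis vector v_i, ℓ(v_i) = <v_i, a> is a linear equation in the a_j's. Collect the n equations into a matrix system V a = ℓ, where row i of V is v_i (expressed in the standard basis). Since V is invertible (lower-triangular with 1s on the diagonal, up to permutation), solve by back-substitution:
  V =
[[1, 0, 0],
 [1, 1, 0],
 [-1, -1, 1]]
  V a = (4, 1, -4)
Solving gives a = (4, -3, -3).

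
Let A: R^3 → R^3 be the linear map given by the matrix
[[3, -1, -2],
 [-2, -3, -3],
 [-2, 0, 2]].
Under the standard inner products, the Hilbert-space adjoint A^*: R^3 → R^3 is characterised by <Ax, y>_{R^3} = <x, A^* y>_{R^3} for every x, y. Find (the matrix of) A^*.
A^* = A^T =
[[3, -2, -2],
 [-1, -3, 0],
 [-2, -3, 2]]

For real matrices with standard dot products, the defining identity <Ax, y> = <x, A^* y> gives (Ax)^T y = x^T (A^*) y, i.e. x^T A^T y = x^T (A^*) y. Since this holds for all x, y, we must have A^* = A^T. Therefore
A^* =
[[3, -2, -2],
 [-1, -3, 0],
 [-2, -3, 2]].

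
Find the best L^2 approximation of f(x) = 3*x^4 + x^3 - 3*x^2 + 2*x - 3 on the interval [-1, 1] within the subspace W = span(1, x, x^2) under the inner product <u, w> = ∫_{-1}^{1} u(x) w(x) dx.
g(x) = -3*x^2/7 + 13*x/5 - 114/35

The best approximation g ∈ W is the orthogonal projection of f onto W. Writing g = a_0 + a_1 x + a_2 x^2, the coefficients solve the normal equations G · a = b where
  G_{ij} = <φ_i, φ_j> and b_i = <f, φ_i>, with φ_0 = 1, φ_1 = x, φ_2 = x^2.
G =
  [2, 0, 2/3]
  [0, 2/3, 0]
  [2/3, 0, 2/5],
b = (-34/5, 26/15, -82/35).
Solving gives a_0 = -114/35, a_1 = 13/5, a_2 = -3/7, so
  g(x) = -3*x^2/7 + 13*x/5 - 114/35.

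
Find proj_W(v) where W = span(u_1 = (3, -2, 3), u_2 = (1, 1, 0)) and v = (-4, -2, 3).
proj_W(v) = (-109/43, -149/43, 24/43)

Set up U = [u_1 | ... | u_2] ∈ R^(3×2). The projector onto W = col(U) is P = U (U^T U)^(-1) U^T.
Compute U^T U =
  [22, 1]
  [1, 2],
and U^T v = (1, -6).
Solve U^T U · c = U^T v for the coefficients: c = (8/43, -133/43). The projection is proj_W(v) = U c.
Check: (v - proj_W(v)) · u_1 = 0  (should be 0).
Check: (v - proj_W(v)) · u_2 = 0  (should be 0).
Result: proj_W(v) = (-109/43, -149/43, 24/43).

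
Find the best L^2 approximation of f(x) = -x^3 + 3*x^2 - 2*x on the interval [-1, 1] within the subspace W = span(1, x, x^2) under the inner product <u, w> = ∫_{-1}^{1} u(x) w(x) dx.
g(x) = 3*x^2 - 13*x/5

The best approximation g ∈ W is the orthogonal projection of f onto W. Writing g = a_0 + a_1 x + a_2 x^2, the coefficients solve the normal equations G · a = b where
  G_{ij} = <φ_i, φ_j> and b_i = <f, φ_i>, with φ_0 = 1, φ_1 = x, φ_2 = x^2.
G =
  [2, 0, 2/3]
  [0, 2/3, 0]
  [2/3, 0, 2/5],
b = (2, -26/15, 6/5).
Solving gives a_0 = 0, a_1 = -13/5, a_2 = 3, so
  g(x) = 3*x^2 - 13*x/5.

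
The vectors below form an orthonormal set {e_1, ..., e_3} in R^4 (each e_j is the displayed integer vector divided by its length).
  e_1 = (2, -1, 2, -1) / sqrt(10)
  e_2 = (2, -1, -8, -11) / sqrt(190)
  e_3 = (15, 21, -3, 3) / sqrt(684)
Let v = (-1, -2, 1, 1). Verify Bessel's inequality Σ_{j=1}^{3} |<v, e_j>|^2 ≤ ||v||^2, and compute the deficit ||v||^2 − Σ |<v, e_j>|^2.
Σ |<v, e_j>|^2 = 27/4; ||v||^2 = 7; deficit = 1/4

Write each e_j = u_j / sqrt(<u_j, u_j>) where u_j is the displayed integer vector. Then <v, e_j> = <v, u_j> / sqrt(<u_j, u_j>), so |<v, e_j>|^2 = <v, u_j>^2 / <u_j, u_j>.
Coefficients: <v, e_1> = 1/sqrt(10), <v, e_2> = -19/sqrt(190), <v, e_3> = -57/sqrt(684).
Square and sum: Σ |<v, e_j>|^2 = 27/4.
Compute ||v||^2 = v·v = 7.
Deficit = 7 − 27/4 = 1/4 ≥ 0, confirming Bessel's inequality. (The deficit equals ||v − Σ <v,e_j> e_j||^2, the squared distance from v to span{e_j}.)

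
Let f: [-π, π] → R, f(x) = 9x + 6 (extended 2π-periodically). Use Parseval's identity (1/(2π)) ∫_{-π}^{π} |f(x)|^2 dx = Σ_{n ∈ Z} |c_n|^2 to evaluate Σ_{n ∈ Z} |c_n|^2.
Σ |c_n|^2 = 27π^2 + 36

Expand and integrate term by term over [-π, π]:
  ∫ (9x)^2 dx = 81·(2π^3/3); ∫ 2·9·(6)·x dx = 0 (odd integrand); ∫ 6^2 dx = 36·2π.
So (1/(2π)) ∫_{-π}^{π} (9x + 6)^2 dx = 81π^2/3 + 36 = 27π^2 + 36.
Parseval ⇒ Σ |c_n|^2 = 27π^2 + 36.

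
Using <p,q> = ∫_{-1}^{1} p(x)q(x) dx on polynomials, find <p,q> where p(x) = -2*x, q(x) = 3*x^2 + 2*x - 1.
<p,q> = -8/3

Expand the product: p(x)·q(x) = -6*x^3 - 4*x^2 + 2*x.
∫_{-1}^{1} of each monomial x^k gives [2/(k+1) if k even, 0 if k odd]. Integrating term-by-term (or equivalently evaluating the antiderivative F(x) = -3*x^4/2 - 4*x^3/3 + x^2 at the endpoints):
  F(1) − F(−1) = -11/6 − (5/6) = -8/3.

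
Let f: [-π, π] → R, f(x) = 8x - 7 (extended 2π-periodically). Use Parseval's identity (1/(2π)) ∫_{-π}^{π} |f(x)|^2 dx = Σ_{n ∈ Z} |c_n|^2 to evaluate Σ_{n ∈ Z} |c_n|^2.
Σ |c_n|^2 = 64π^2/3 + 49

Expand and integrate term by term over [-π, π]:
  ∫ (8x)^2 dx = 64·(2π^3/3); ∫ 2·8·(-7)·x dx = 0 (odd integrand); ∫ (-7)^2 dx = 49·2π.
So (1/(2π)) ∫_{-π}^{π} (8x - 7)^2 dx = 64π^2/3 + 49 = 64π^2/3 + 49.
Parseval ⇒ Σ |c_n|^2 = 64π^2/3 + 49.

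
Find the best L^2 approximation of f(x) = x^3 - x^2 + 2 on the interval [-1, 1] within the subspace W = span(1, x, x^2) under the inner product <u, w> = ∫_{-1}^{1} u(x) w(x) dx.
g(x) = -x^2 + 3*x/5 + 2

The best approximation g ∈ W is the orthogonal projection of f onto W. Writing g = a_0 + a_1 x + a_2 x^2, the coefficients solve the normal equations G · a = b where
  G_{ij} = <φ_i, φ_j> and b_i = <f, φ_i>, with φ_0 = 1, φ_1 = x, φ_2 = x^2.
G =
  [2, 0, 2/3]
  [0, 2/3, 0]
  [2/3, 0, 2/5],
b = (10/3, 2/5, 14/15).
Solving gives a_0 = 2, a_1 = 3/5, a_2 = -1, so
  g(x) = -x^2 + 3*x/5 + 2.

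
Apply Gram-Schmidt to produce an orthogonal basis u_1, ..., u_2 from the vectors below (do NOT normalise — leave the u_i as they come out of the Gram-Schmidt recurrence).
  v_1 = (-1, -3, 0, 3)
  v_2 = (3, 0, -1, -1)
Orthogonal basis:
  u_1 = (-1, -3, 0, 3)
  u_2 = (51/19, -18/19, -1, -1/19)

Apply the Gram-Schmidt recurrence
  u_1 = v_1
  u_i = v_i − Σ_{j<i} ((v_i · u_j) / (u_j · u_j)) · u_j.

Step by step this gives:
  u_1 = (-1, -3, 0, 3)
  u_2 = (51/19, -18/19, -1, -1/19)

Orthogonality check:
  u_2 · u_1 = 0 (should be 0)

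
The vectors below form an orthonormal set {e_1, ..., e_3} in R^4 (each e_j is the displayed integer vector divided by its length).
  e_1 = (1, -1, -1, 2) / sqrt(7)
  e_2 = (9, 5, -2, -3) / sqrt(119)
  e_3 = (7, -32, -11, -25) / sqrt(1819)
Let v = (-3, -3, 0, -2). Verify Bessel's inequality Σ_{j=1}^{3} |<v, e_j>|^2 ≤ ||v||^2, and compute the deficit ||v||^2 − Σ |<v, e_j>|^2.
Σ |<v, e_j>|^2 = 2329/107; ||v||^2 = 22; deficit = 25/107

Write each e_j = u_j / sqrt(<u_j, u_j>) where u_j is the displayed integer vector. Then <v, e_j> = <v, u_j> / sqrt(<u_j, u_j>), so |<v, e_j>|^2 = <v, u_j>^2 / <u_j, u_j>.
Coefficients: <v, e_1> = -4/sqrt(7), <v, e_2> = -36/sqrt(119), <v, e_3> = 125/sqrt(1819).
Square and sum: Σ |<v, e_j>|^2 = 2329/107.
Compute ||v||^2 = v·v = 22.
Deficit = 22 − 2329/107 = 25/107 ≥ 0, confirming Bessel's inequality. (The deficit equals ||v − Σ <v,e_j> e_j||^2, the squared distance from v to span{e_j}.)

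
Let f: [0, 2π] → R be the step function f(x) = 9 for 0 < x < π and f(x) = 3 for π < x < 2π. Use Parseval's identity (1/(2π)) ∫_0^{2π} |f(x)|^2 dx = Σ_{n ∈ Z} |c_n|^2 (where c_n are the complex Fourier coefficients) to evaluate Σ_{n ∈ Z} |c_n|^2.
Σ |c_n|^2 = 45

Parseval equates the L^2 energy of f (normalised by 1/(2π)) with the ℓ^2 sum of its Fourier coefficients: (1/(2π)) ∫_0^{2π} |f|^2 = Σ |c_n|^2.
Compute the left side: (1/(2π)) [∫_0^π 9^2 dx + ∫_π^{2π} 3^2 dx] = (1/(2π)) · (81π + 9π) = (81 + 9)/2 = 45.
So Σ_{n ∈ Z} |c_n|^2 = 45.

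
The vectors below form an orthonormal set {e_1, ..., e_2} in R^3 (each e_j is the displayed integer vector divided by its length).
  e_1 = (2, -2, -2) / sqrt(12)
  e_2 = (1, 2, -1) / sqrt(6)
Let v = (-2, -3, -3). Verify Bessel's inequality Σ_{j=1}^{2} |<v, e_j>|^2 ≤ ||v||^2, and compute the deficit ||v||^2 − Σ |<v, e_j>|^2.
Σ |<v, e_j>|^2 = 19/2; ||v||^2 = 22; deficit = 25/2

Write each e_j = u_j / sqrt(<u_j, u_j>) where u_j is the displayed integer vector. Then <v, e_j> = <v, u_j> / sqrt(<u_j, u_j>), so |<v, e_j>|^2 = <v, u_j>^2 / <u_j, u_j>.
Coefficients: <v, e_1> = 8/sqrt(12), <v, e_2> = -5/sqrt(6).
Square and sum: Σ |<v, e_j>|^2 = 19/2.
Compute ||v||^2 = v·v = 22.
Deficit = 22 − 19/2 = 25/2 ≥ 0, confirming Bessel's inequality. (The deficit equals ||v − Σ <v,e_j> e_j||^2, the squared distance from v to span{e_j}.)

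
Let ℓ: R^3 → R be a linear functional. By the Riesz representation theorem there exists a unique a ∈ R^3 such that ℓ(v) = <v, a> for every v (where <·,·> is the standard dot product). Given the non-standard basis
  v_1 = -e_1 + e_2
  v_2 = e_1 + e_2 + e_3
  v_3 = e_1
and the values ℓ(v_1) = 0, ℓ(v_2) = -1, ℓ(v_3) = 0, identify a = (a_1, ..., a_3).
a = (0, 0, -1)

Write a = (a_1, ..., a_3) in the standard basis. For each basis vector v_i, ℓ(v_i) = <v_i, a> is a linear equation in the a_j's. Collect the n equations into a matrix system V a = ℓ, where row i of V is v_i (expressed in the standard basis). Since V is invertible (lower-triangular with 1s on the diagonal, up to permutation), solve by back-substitution:
  V =
[[-1, 1, 0],
 [1, 1, 1],
 [1, 0, 0]]
  V a = (0, -1, 0)
Solving gives a = (0, 0, -1).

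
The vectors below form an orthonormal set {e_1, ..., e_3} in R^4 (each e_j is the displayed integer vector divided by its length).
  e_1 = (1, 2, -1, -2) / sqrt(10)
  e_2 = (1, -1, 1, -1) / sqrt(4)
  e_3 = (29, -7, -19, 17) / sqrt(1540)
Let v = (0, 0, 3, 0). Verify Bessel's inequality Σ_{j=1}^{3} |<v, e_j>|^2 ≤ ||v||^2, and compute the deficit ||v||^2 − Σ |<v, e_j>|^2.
Σ |<v, e_j>|^2 = 405/77; ||v||^2 = 9; deficit = 288/77

Write each e_j = u_j / sqrt(<u_j, u_j>) where u_j is the displayed integer vector. Then <v, e_j> = <v, u_j> / sqrt(<u_j, u_j>), so |<v, e_j>|^2 = <v, u_j>^2 / <u_j, u_j>.
Coefficients: <v, e_1> = -3/sqrt(10), <v, e_2> = 3/sqrt(4), <v, e_3> = -57/sqrt(1540).
Square and sum: Σ |<v, e_j>|^2 = 405/77.
Compute ||v||^2 = v·v = 9.
Deficit = 9 − 405/77 = 288/77 ≥ 0, confirming Bessel's inequality. (The deficit equals ||v − Σ <v,e_j> e_j||^2, the squared distance from v to span{e_j}.)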